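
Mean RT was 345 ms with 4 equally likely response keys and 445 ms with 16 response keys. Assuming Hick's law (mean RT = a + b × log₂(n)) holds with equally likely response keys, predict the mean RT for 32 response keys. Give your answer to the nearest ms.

Solve the two-equation system in a and b:
  b = (445 − 345) / (log₂ 16 − log₂ 4) = 100 / (4 − 2) = 50 ms/bit
  a = 345 − 50 × 2 = 245 ms
Then RT(32) = 245 + 50 × log₂ 32 = 245 + 50 × 5 ≈ 495.000 ms.

495 ms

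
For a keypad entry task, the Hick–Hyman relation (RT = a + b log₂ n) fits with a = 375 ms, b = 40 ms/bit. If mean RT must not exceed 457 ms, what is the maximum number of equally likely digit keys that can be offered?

4

Set 375 + 40·log₂ n ≤ 457 → log₂ n ≤ (457 − 375)/40 = 2.0500.
So n ≤ 2^2.0500 = 4.141; the largest integer n is 4.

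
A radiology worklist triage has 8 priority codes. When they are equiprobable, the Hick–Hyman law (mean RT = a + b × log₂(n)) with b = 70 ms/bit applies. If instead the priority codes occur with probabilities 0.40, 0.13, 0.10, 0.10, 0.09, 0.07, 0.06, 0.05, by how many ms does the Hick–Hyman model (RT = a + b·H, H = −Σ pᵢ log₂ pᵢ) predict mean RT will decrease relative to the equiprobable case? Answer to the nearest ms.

The RT saving is b·ΔH. Equiprobable H₀ = log₂(8) = 3.0000 bits; with the given probabilities H = 2.6166 bits.
b·(H₀ − H) = 70 × (3.0000 − 2.6166) = 26.84 ms.

27 ms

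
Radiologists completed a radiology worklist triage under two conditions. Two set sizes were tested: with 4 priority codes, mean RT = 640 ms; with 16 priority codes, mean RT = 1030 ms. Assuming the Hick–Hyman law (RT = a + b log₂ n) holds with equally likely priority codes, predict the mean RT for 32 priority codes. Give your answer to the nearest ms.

RT is linear in log₂ n, so two points fix the line:
  b = (1030 − 640) / (log₂ 16 − log₂ 4) = 390 / (4 − 2) = 195 ms/bit
  a = 640 − 195 × 2 = 250 ms
Then RT(32) = 250 + 195 × log₂ 32 = 250 + 195 × 5 ≈ 1225.000 ms.

1225 ms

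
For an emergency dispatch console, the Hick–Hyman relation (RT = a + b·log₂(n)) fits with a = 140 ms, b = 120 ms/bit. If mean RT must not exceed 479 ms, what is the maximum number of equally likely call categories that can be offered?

Set 140 + 120·log₂ n ≤ 479 → log₂ n ≤ (479 − 140)/120 = 2.8250.
So n ≤ 2^2.8250 = 7.086; the largest integer n is 7.

7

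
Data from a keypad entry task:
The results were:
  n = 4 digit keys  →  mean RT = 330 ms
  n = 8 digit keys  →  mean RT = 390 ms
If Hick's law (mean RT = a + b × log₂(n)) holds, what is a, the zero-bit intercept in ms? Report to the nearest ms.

Slope: b = (390 − 330) / (log₂ 8 − log₂ 4) = 60/1.0000 = 60 ms/bit.
Intercept: a = 330 − 60·log₂(4) = 210.000 ms.

210 ms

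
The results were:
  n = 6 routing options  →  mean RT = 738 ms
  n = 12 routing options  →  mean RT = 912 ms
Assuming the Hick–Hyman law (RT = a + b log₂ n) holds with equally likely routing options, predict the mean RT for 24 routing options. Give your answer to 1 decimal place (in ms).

1086.0 ms

Solve the two-equation system in a and b:
  b = (912 − 738) / (log₂ 12 − log₂ 6) = 174 / (3.5850 − 2.5850) = 174.000 ms/bit
  a = 738 − 174.000 × 2.5850 = 288.217 ms
Then RT(24) = 288.217 + 174.000 × log₂ 24 = 288.217 + 174.000 × 4.5850 ≈ 1086.000 ms.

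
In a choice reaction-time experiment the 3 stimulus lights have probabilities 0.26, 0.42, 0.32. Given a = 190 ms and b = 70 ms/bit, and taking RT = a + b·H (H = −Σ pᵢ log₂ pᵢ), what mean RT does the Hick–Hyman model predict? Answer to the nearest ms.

299 ms

H = 0.26·log₂(1/0.26) + 0.42·log₂(1/0.42) + 0.32·log₂(1/0.32) = 1.5570 bits.
RT = 190 + 70 × 1.5570 = 298.99 ms.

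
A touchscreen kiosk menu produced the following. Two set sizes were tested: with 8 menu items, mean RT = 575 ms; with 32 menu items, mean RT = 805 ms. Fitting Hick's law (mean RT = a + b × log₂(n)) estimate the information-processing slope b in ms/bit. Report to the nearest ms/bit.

115 ms/bit

b = (RT₂ − RT₁)/(log₂ n₂ − log₂ n₁) = (805 − 575)/(5 − 3) = 115 ms/bit.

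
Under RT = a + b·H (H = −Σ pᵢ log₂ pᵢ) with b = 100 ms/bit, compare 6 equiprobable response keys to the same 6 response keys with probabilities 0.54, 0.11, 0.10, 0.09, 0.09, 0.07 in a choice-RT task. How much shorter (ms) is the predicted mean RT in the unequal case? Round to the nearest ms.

The RT saving is b·ΔH. Equiprobable H₀ = log₂(6) = 2.5850 bits; with the given probabilities H = 2.0564 bits.
b·(H₀ − H) = 100 × (2.5850 − 2.0564) = 52.86 ms.

53 ms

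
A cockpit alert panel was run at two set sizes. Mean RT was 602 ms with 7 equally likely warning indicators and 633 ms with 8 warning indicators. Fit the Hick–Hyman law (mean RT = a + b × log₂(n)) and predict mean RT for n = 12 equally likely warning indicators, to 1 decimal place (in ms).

727.1 ms

Fit slope and intercept:
  b = (633 − 602) / (log₂ 8 − log₂ 7) = 31 / (3 − 2.8074) = 160.918 ms/bit
  a = 602 − 160.918 × 2.8074 = 150.247 ms
Then RT(12) = 150.247 + 160.918 × log₂ 12 = 150.247 + 160.918 × 3.5850 ≈ 727.131 ms.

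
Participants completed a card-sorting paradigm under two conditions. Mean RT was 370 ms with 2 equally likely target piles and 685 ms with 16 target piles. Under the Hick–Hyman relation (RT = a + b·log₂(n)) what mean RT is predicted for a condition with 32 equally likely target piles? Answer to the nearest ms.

Fit slope and intercept:
  b = (685 − 370) / (log₂ 16 − log₂ 2) = 315 / (4 − 1) = 105 ms/bit
  a = 370 − 105 × 1 = 265 ms
Then RT(32) = 265 + 105 × log₂ 32 = 265 + 105 × 5 ≈ 790.000 ms.

790 ms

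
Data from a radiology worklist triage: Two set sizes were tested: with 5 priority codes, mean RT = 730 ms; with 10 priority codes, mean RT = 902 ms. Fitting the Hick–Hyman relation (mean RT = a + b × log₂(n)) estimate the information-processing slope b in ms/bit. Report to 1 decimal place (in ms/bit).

172.0 ms/bit

The slope on a log₂ axis is (902 − 730) / (3.3219 − 2.3219) = 172.000 ms/bit.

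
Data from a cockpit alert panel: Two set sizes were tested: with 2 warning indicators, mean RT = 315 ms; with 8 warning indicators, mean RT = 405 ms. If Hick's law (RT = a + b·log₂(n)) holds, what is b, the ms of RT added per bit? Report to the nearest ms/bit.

45 ms/bit

b = (RT₂ − RT₁)/(log₂ n₂ − log₂ n₁) = (405 − 315)/(3 − 1) = 45 ms/bit.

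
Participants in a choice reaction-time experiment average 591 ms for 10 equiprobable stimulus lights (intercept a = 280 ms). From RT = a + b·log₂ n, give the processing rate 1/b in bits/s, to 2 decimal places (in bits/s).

Choice component = 591 − 280 = 311 ms over log₂(10) = 3.3219 bits.
b = 311 / 3.3219 = 93.620 ms/bit, so 1/b = 10.681 bits/s.

10.68 bits/s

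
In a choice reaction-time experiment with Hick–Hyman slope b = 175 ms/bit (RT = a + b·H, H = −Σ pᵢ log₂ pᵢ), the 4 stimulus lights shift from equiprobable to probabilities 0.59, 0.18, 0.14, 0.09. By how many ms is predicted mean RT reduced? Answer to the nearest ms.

Equiprobable entropy H₀ = log₂ 4 = 2.0000 bits.
Skewed entropy H = −Σ pᵢ log₂ pᵢ = 1.6042 bits.
ΔRT = b·(H₀ − H) = 175 × 0.3958 = 69.27 ms.

69 ms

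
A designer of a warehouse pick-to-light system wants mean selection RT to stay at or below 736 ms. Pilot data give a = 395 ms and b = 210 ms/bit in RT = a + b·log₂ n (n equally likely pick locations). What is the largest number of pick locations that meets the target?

3

Information budget: (736 − 395)/210 = 1.6238 bits, so n ≤ 2^1.6238 = 3.082 → at most 3.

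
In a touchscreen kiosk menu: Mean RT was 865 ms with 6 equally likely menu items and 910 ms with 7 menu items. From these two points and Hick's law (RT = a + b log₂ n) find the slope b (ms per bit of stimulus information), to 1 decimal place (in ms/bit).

b = (RT₂ − RT₁)/(log₂ n₂ − log₂ n₁) = (910 − 865)/(2.8074 − 2.5850) = 202.345 ms/bit.

202.3 ms/bit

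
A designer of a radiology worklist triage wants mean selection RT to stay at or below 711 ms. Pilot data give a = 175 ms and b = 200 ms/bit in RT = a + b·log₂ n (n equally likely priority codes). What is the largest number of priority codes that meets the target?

6

200·log₂ n ≤ 711 − 175 = 536, giving log₂ n ≤ 2.6800 and n ≤ 6.409. The largest whole number is 6.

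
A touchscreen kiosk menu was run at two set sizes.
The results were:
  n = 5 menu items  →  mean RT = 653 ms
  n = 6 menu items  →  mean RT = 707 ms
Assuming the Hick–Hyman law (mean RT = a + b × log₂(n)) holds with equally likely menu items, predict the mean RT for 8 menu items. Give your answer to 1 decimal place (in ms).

792.2 ms

Solve the two-equation system in a and b:
  b = (707 − 653) / (log₂ 6 − log₂ 5) = 54 / (2.5850 − 2.3219) = 205.296 ms/bit
  a = 653 − 205.296 × 2.3219 = 176.317 ms
Then RT(8) = 176.317 + 205.296 × log₂ 8 = 176.317 + 205.296 × 3 ≈ 792.206 ms.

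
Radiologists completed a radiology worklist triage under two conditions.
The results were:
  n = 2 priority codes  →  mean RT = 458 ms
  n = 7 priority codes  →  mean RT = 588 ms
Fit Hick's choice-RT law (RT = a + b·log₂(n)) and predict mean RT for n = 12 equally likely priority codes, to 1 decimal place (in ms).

Fit slope and intercept:
  b = (588 − 458) / (log₂ 7 − log₂ 2) = 130 / (2.8074 − 1) = 71.928 ms/bit
  a = 458 − 71.928 × 1 = 386.072 ms
Then RT(12) = 386.072 + 71.928 × log₂ 12 = 386.072 + 71.928 × 3.5850 ≈ 643.932 ms.

643.9 ms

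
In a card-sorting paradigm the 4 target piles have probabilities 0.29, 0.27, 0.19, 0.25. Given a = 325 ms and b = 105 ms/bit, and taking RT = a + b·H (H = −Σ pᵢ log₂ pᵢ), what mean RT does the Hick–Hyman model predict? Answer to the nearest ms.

Entropy contributions −pᵢ log₂ pᵢ: 0.5179, 0.5100, 0.4552, 0.5000; sum H = 1.9832 bits.
RT = a + bH = 325 + 105·1.9832 = 533.23 ms.

533 ms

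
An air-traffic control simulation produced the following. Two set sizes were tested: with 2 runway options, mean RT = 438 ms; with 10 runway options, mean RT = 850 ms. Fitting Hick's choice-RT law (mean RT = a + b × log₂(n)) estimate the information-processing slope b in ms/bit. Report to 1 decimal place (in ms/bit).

177.4 ms/bit

The slope on a log₂ axis is (850 − 438) / (3.3219 − 1) = 177.439 ms/bit.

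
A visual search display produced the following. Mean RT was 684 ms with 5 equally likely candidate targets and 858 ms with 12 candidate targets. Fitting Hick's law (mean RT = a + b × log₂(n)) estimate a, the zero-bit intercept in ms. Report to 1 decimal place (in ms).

The slope on a log₂ axis is (858 − 684) / (3.5850 − 2.3219) = 137.763 ms/bit.
Intercept: a = 684 − 137.763·log₂(5) = 364.123 ms.

364.1 ms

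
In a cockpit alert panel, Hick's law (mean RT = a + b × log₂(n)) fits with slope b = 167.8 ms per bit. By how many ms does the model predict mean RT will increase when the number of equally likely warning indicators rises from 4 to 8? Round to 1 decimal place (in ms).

The intercept a cancels: ΔRT = b·(log₂ n₂ − log₂ n₁) = b·log₂(n₂/n₁).
log₂(8) − log₂(4) = log₂(8/4) = log₂(2) = 1.
ΔRT = 167.8 × 1.0000 = 167.800 ms.

167.8 ms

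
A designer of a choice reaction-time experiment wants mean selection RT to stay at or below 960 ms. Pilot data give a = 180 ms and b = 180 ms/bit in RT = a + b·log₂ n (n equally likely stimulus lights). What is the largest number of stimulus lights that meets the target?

Information budget: (960 − 180)/180 = 4.3333 bits, so n ≤ 2^4.3333 = 20.159 → at most 20.

20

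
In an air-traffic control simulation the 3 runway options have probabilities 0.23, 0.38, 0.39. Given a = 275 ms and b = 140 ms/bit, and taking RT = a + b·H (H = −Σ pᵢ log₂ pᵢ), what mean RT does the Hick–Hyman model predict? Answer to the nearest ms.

492 ms

H = 0.23·log₂(1/0.23) + 0.38·log₂(1/0.38) + 0.39·log₂(1/0.39) = 1.5479 bits.
RT = 275 + 140 × 1.5479 = 491.71 ms.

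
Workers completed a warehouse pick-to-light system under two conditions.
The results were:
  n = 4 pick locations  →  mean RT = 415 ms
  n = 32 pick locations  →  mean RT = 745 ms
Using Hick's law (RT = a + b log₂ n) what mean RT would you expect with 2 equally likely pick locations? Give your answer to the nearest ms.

305 ms

Solve the two-equation system in a and b:
  b = (745 − 415) / (log₂ 32 − log₂ 4) = 330 / (5 − 2) = 110 ms/bit
  a = 415 − 110 × 2 = 195 ms
Then RT(2) = 195 + 110 × log₂ 2 = 195 + 110 × 1 ≈ 305.000 ms.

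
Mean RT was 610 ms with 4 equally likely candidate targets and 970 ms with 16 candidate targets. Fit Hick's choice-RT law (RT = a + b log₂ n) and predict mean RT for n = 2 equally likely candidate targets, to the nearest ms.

430 ms

RT is linear in log₂ n, so two points fix the line:
  b = (970 − 610) / (log₂ 16 − log₂ 4) = 360 / (4 − 2) = 180 ms/bit
  a = 610 − 180 × 2 = 250 ms
Then RT(2) = 250 + 180 × log₂ 2 = 250 + 180 × 1 ≈ 430.000 ms.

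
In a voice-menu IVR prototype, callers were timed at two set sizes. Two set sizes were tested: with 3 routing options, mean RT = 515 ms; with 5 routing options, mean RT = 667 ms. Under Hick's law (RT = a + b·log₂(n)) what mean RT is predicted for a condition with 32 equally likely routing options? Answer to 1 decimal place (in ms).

RT is linear in log₂ n, so two points fix the line:
  b = (667 − 515) / (log₂ 5 − log₂ 3) = 152 / (2.3219 − 1.5850) = 206.251 ms/bit
  a = 515 − 206.251 × 1.5850 = 188.100 ms
Then RT(32) = 188.100 + 206.251 × log₂ 32 = 188.100 + 206.251 × 5 ≈ 1219.355 ms.

1219.4 ms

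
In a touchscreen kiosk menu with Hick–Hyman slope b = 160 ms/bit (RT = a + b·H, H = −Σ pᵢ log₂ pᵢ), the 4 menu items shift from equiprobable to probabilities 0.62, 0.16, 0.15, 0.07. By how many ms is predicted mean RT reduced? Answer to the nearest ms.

75 ms

The RT saving is b·ΔH. Equiprobable H₀ = log₂(4) = 2.0000 bits; with the given probabilities H = 1.5297 bits.
b·(H₀ − H) = 160 × (2.0000 − 1.5297) = 75.25 ms.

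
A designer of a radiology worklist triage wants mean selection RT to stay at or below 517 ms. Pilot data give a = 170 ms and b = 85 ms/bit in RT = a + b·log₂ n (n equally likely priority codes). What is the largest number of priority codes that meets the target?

Set 170 + 85·log₂ n ≤ 517 → log₂ n ≤ (517 − 170)/85 = 4.0824.
So n ≤ 2^4.0824 = 16.940; the largest integer n is 16.

16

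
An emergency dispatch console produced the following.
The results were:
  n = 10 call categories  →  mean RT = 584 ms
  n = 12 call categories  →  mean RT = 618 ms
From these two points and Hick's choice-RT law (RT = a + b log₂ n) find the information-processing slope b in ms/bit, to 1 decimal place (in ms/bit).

129.3 ms/bit

Slope: b = (618 − 584) / (log₂ 12 − log₂ 10) = 34/0.2630 = 129.261 ms/bit.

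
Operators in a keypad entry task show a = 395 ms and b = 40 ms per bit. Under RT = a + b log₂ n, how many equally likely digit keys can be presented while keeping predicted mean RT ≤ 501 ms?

40·log₂ n ≤ 501 − 395 = 106, giving log₂ n ≤ 2.6500 and n ≤ 6.277. The largest whole number is 6.

6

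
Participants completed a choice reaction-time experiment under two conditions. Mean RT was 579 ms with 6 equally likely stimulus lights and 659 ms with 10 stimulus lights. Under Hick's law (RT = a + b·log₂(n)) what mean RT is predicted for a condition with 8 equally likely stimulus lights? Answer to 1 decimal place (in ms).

Fit slope and intercept:
  b = (659 − 579) / (log₂ 10 − log₂ 6) = 80 / (3.3219 − 2.5850) = 108.553 ms/bit
  a = 579 − 108.553 × 2.5850 = 298.394 ms
Then RT(8) = 298.394 + 108.553 × log₂ 8 = 298.394 + 108.553 × 3 ≈ 624.054 ms.

624.1 ms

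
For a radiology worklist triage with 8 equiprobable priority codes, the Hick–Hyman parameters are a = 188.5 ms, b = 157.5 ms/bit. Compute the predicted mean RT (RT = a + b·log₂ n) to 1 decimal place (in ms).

661.0 ms

log₂(8) = 3 bits, so RT = 188.5 + 157.5 × 3 ≈ 661.000 ms.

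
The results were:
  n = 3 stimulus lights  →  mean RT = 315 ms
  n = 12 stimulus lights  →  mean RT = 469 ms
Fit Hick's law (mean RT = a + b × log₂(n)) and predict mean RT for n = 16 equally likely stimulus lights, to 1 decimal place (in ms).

501.0 ms

Solve the two-equation system in a and b:
  b = (469 − 315) / (log₂ 12 − log₂ 3) = 154 / (3.5850 − 1.5850) = 77.000 ms/bit
  a = 315 − 77.000 × 1.5850 = 192.958 ms
Then RT(16) = 192.958 + 77.000 × log₂ 16 = 192.958 + 77.000 × 4 ≈ 500.958 ms.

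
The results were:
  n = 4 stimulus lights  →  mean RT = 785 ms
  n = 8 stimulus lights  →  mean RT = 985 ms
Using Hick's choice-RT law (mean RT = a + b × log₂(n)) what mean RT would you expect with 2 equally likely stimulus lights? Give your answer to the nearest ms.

585 ms

RT is linear in log₂ n, so two points fix the line:
  b = (985 − 785) / (log₂ 8 − log₂ 4) = 200 / (3 − 2) = 200 ms/bit
  a = 785 − 200 × 2 = 385 ms
Then RT(2) = 385 + 200 × log₂ 2 = 385 + 200 × 1 ≈ 585.000 ms.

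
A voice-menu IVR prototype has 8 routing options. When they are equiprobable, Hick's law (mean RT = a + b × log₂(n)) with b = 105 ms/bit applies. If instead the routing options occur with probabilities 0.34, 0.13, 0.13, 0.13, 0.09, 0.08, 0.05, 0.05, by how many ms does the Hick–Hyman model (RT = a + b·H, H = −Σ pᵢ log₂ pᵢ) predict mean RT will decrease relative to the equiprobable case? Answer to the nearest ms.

Equiprobable entropy H₀ = log₂ 8 = 3.0000 bits.
Skewed entropy H = −Σ pᵢ log₂ pᵢ = 2.7135 bits.
ΔRT = b·(H₀ − H) = 105 × 0.2865 = 30.09 ms.

30 ms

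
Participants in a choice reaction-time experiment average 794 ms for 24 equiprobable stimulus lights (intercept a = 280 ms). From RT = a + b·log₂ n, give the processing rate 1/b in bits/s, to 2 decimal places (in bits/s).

Choice component = 794 − 280 = 514 ms over log₂(24) = 4.5850 bits.
b = 514 / 4.5850 = 112.106 ms/bit, so 1/b = 8.920 bits/s.

8.92 bits/s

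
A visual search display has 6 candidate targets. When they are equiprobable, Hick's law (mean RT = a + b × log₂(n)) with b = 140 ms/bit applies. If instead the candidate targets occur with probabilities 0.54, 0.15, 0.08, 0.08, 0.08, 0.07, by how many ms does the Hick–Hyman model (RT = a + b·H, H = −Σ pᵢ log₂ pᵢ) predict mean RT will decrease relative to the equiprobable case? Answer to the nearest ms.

77 ms

Equiprobable entropy H₀ = log₂ 6 = 2.5850 bits.
Skewed entropy H = −Σ pᵢ log₂ pᵢ = 2.0337 bits.
ΔRT = b·(H₀ − H) = 140 × 0.5513 = 77.18 ms.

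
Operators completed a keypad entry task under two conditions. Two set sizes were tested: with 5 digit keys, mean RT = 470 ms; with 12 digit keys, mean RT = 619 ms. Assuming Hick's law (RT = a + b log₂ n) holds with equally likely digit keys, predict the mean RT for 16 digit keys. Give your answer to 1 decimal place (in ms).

668.0 ms

With log₂ n on the abscissa the relation is linear; from the two conditions:
  b = (619 − 470) / (log₂ 12 − log₂ 5) = 149 / (3.5850 − 2.3219) = 117.970 ms/bit
  a = 470 − 117.970 × 2.3219 = 196.082 ms
Then RT(16) = 196.082 + 117.970 × log₂ 16 = 196.082 + 117.970 × 4 ≈ 667.962 ms.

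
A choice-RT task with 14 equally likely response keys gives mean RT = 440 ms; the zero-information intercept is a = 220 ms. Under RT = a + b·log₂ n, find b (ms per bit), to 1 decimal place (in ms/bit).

57.8 ms/bit

b = (440 − 220) / log₂(14) = 220 / 3.8074 = 57.783 ms/bit.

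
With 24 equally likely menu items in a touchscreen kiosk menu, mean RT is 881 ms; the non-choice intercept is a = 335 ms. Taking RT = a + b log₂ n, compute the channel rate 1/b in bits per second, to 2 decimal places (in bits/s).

8.40 bits/s

b = (881 − 335)/log₂ 24 = 546/4.5850 = 119.085 ms per bit = 0.11908 s/bit; the reciprocal is 8.397 bits/s.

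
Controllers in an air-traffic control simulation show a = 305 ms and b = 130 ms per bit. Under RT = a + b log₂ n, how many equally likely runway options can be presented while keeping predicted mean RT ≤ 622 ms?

5

130·log₂ n ≤ 622 − 305 = 317, giving log₂ n ≤ 2.4385 and n ≤ 5.421. The largest whole number is 5.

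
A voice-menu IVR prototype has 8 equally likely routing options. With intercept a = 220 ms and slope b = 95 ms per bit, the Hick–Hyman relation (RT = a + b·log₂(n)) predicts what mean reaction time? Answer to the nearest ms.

log₂(8) = 3 bits, so RT = 220 + 95 × 3 ≈ 505.000 ms.

505 ms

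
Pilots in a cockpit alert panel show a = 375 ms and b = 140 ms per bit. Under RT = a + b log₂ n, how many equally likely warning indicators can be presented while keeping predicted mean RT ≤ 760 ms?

6

140·log₂ n ≤ 760 − 375 = 385, giving log₂ n ≤ 2.7500 and n ≤ 6.727. The largest whole number is 6.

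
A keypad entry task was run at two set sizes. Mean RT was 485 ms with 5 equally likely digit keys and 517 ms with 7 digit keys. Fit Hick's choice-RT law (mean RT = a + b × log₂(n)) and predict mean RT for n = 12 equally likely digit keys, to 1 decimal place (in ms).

568.3 ms

Solve the two-equation system in a and b:
  b = (517 − 485) / (log₂ 7 − log₂ 5) = 32 / (2.8074 − 2.3219) = 65.921 ms/bit
  a = 485 − 65.921 × 2.3219 = 331.935 ms
Then RT(12) = 331.935 + 65.921 × log₂ 12 = 331.935 + 65.921 × 3.5850 ≈ 568.261 ms.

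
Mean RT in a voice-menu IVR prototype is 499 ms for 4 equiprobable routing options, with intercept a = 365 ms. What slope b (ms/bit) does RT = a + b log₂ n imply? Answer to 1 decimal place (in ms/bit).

67.0 ms/bit

log₂(4) = 2 bits.
b = (RT − a)/log₂ n = (499 − 365) / 2 = 67.000 ms/bit.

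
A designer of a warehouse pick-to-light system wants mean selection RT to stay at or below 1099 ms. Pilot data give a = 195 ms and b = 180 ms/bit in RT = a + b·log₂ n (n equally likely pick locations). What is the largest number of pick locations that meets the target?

32

Set 195 + 180·log₂ n ≤ 1099 → log₂ n ≤ (1099 − 195)/180 = 5.0222.
So n ≤ 2^5.0222 = 32.497; the largest integer n is 32.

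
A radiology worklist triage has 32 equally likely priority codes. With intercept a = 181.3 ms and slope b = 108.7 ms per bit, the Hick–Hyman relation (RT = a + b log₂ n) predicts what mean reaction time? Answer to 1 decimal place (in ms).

log₂(32) = 5 bits, so RT = 181.3 + 108.7 × 5 ≈ 724.800 ms.

724.8 ms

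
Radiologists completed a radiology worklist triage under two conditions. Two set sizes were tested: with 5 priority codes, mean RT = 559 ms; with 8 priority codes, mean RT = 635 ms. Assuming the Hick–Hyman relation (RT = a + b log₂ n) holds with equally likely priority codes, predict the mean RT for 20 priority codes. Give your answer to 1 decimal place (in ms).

783.2 ms

Solve the two-equation system in a and b:
  b = (635 − 559) / (log₂ 8 − log₂ 5) = 76 / (3 − 2.3219) = 112.083 ms/bit
  a = 559 − 112.083 × 2.3219 = 298.752 ms
Then RT(20) = 298.752 + 112.083 × log₂ 20 = 298.752 + 112.083 × 4.3219 ≈ 783.165 ms.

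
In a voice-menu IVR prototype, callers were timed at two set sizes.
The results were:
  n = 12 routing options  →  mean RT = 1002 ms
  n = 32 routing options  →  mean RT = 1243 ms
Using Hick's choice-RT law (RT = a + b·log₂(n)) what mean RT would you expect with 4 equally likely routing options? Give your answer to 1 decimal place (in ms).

732.1 ms

Fit slope and intercept:
  b = (1243 − 1002) / (log₂ 32 − log₂ 12) = 241 / (5 − 3.5850) = 170.314 ms/bit
  a = 1002 − 170.314 × 3.5850 = 391.432 ms
Then RT(4) = 391.432 + 170.314 × log₂ 4 = 391.432 + 170.314 × 2 ≈ 732.059 ms.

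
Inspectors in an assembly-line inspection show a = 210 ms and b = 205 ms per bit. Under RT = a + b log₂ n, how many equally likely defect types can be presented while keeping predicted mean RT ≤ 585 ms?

3

Information budget: (585 − 210)/205 = 1.8293 bits, so n ≤ 2^1.8293 = 3.554 → at most 3.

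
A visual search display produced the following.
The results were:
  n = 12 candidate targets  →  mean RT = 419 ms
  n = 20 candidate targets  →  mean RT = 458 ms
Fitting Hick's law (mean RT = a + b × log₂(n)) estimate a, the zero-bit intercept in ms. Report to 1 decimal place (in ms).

229.3 ms

b = (RT₂ − RT₁)/(log₂ n₂ − log₂ n₁) = (458 − 419)/(4.3219 − 3.5850) = 52.920 ms/bit.
a = RT₁ − b·log₂ n₁ = 419 − 52.920 × 3.5850 = 229.285 ms.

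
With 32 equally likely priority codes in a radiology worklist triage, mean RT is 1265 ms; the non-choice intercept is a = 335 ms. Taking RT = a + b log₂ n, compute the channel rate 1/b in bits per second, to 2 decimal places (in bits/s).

b = (1265 − 335)/log₂ 32 = 930/5 = 186.000 ms per bit = 0.18600 s/bit; the reciprocal is 5.376 bits/s.

5.38 bits/s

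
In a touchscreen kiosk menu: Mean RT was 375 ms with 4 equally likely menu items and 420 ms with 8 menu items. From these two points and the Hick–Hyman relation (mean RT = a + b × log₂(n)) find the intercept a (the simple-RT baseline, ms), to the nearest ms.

b = (RT₂ − RT₁)/(log₂ n₂ − log₂ n₁) = (420 − 375)/(3 − 2) = 45 ms/bit.
Intercept: a = 375 − 45·log₂(4) = 285.000 ms.

285 ms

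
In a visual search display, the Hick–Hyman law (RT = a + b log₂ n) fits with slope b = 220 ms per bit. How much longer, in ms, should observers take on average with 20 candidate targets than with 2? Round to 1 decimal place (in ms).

Only the slope matters, since a is common to both: ΔRT = b·log₂(n₂/n₁).
log₂(20) − log₂(2) = 4.3219 − 1 = 3.3219.
ΔRT = 220 × 3.3219 = 730.824 ms.

730.8 ms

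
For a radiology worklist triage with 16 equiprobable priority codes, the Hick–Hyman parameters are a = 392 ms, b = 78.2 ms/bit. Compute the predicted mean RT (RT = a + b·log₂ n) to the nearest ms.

705 ms

log₂(16) = 4 bits, so RT = 392 + 78.2 × 4 ≈ 704.800 ms.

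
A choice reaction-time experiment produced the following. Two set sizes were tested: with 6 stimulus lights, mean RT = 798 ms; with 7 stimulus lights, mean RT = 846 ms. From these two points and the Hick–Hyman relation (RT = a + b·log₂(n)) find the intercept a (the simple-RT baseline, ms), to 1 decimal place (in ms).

b = (RT₂ − RT₁)/(log₂ n₂ − log₂ n₁) = (846 − 798)/(2.8074 − 2.5850) = 215.835 ms/bit.
Intercept: a = 798 − 215.835·log₂(6) = 240.075 ms.

240.1 ms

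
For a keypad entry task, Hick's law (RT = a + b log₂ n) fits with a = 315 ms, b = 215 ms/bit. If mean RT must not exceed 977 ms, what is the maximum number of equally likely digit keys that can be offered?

Set 315 + 215·log₂ n ≤ 977 → log₂ n ≤ (977 − 315)/215 = 3.0791.
So n ≤ 2^3.0791 = 8.451; the largest integer n is 8.

8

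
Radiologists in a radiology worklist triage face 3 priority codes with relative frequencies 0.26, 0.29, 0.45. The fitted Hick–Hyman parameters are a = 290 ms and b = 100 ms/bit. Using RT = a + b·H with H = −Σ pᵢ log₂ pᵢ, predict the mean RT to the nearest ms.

H = 0.26·log₂(1/0.26) + 0.29·log₂(1/0.29) + 0.45·log₂(1/0.45) = 1.5416 bits.
RT = 290 + 100 × 1.5416 = 444.16 ms.

444 ms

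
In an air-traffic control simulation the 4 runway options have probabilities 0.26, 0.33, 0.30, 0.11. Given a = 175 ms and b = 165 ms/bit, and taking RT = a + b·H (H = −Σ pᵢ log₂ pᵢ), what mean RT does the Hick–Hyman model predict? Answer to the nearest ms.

489 ms

H = 0.26·log₂(1/0.26) + 0.33·log₂(1/0.33) + 0.30·log₂(1/0.30) + 0.11·log₂(1/0.11) = 1.9045 bits.
RT = 175 + 165 × 1.9045 = 489.24 ms.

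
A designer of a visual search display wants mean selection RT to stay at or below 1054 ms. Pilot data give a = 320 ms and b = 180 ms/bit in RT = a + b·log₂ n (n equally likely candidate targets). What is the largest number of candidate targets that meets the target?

Information budget: (1054 − 320)/180 = 4.0778 bits, so n ≤ 2^4.0778 = 16.886 → at most 16.

16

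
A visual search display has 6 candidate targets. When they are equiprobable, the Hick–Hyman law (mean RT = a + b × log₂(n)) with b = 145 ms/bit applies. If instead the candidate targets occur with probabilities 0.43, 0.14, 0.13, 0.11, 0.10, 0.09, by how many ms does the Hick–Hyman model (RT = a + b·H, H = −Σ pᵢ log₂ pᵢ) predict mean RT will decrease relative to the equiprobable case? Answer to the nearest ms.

The RT saving is b·ΔH. Equiprobable H₀ = log₂(6) = 2.5850 bits; with the given probabilities H = 2.2985 bits.
b·(H₀ − H) = 145 × (2.5850 − 2.2985) = 41.54 ms.

42 ms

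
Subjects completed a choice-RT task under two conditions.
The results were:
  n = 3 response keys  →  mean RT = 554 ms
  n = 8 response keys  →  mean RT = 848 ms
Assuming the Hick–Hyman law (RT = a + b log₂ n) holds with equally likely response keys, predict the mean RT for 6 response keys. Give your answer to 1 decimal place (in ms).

761.8 ms

With log₂ n on the abscissa the relation is linear; from the two conditions:
  b = (848 − 554) / (log₂ 8 − log₂ 3) = 294 / (3 − 1.5850) = 207.768 ms/bit
  a = 554 − 207.768 × 1.5850 = 224.695 ms
Then RT(6) = 224.695 + 207.768 × log₂ 6 = 224.695 + 207.768 × 2.5850 ≈ 761.768 ms.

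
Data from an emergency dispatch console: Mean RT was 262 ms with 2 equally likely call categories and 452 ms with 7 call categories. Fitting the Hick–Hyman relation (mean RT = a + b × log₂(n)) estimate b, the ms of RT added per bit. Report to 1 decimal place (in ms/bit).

b = (RT₂ − RT₁)/(log₂ n₂ − log₂ n₁) = (452 − 262)/(2.8074 − 1) = 105.126 ms/bit.

105.1 ms/bit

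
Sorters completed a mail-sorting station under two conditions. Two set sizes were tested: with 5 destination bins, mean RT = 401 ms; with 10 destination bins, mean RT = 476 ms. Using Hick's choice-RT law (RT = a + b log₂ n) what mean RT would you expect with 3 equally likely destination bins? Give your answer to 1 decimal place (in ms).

With log₂ n on the abscissa the relation is linear; from the two conditions:
  b = (476 − 401) / (log₂ 10 − log₂ 5) = 75 / (3.3219 − 2.3219) = 75.000 ms/bit
  a = 401 − 75.000 × 2.3219 = 226.855 ms
Then RT(3) = 226.855 + 75.000 × log₂ 3 = 226.855 + 75.000 × 1.5850 ≈ 345.728 ms.

345.7 ms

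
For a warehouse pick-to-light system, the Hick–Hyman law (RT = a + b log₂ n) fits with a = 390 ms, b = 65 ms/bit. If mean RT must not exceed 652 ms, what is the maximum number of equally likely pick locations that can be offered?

Set 390 + 65·log₂ n ≤ 652 → log₂ n ≤ (652 − 390)/65 = 4.0308.
So n ≤ 2^4.0308 = 16.345; the largest integer n is 16.

16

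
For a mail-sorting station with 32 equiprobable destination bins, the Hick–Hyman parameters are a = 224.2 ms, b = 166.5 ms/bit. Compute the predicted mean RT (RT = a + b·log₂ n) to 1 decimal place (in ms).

1056.7 ms

log₂(32) = 5 bits, so RT = 224.2 + 166.5 × 5 ≈ 1056.700 ms.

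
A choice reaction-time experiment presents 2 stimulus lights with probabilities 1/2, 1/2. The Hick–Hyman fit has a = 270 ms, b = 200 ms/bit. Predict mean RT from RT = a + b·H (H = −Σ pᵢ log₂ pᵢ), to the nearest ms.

470 ms

Each term −pᵢ log₂ pᵢ: 0.5·1 + 0.5·1; summed, H = 1.000 bits.
Mean RT = a + bH = 270 + 200·1.000 = 470.00 ms.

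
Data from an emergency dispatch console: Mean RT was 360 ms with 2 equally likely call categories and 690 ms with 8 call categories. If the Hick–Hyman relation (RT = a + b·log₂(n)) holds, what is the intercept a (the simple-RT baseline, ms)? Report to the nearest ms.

195 ms

b = (RT₂ − RT₁)/(log₂ n₂ − log₂ n₁) = (690 − 360)/(3 − 1) = 165 ms/bit.
Intercept: a = 360 − 165·log₂(2) = 195.000 ms.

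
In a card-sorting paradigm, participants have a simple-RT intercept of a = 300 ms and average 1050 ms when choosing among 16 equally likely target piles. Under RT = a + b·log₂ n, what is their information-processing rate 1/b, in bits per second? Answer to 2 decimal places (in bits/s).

b = (1050 − 300)/log₂ 16 = 750/4 = 187.500 ms per bit = 0.18750 s/bit; the reciprocal is 5.333 bits/s.

5.33 bits/s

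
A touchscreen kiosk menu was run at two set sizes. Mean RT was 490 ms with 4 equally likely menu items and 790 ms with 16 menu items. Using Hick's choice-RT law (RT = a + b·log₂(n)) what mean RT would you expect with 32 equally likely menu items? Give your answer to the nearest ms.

940 ms

Fit slope and intercept:
  b = (790 − 490) / (log₂ 16 − log₂ 4) = 300 / (4 − 2) = 150 ms/bit
  a = 490 − 150 × 2 = 190 ms
Then RT(32) = 190 + 150 × log₂ 32 = 190 + 150 × 5 ≈ 940.000 ms.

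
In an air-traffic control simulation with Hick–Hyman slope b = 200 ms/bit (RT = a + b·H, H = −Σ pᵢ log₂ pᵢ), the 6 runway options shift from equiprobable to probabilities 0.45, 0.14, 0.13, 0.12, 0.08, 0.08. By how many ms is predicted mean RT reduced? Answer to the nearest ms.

Equiprobable entropy H₀ = log₂ 6 = 2.5850 bits.
Skewed entropy H = −Σ pᵢ log₂ pᵢ = 2.2482 bits.
ΔRT = b·(H₀ − H) = 200 × 0.3367 = 67.34 ms.

67 ms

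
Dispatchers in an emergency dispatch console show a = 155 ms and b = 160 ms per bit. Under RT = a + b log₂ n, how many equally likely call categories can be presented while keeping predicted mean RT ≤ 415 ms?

Set 155 + 160·log₂ n ≤ 415 → log₂ n ≤ (415 − 155)/160 = 1.6250.
So n ≤ 2^1.6250 = 3.084; the largest integer n is 3.

3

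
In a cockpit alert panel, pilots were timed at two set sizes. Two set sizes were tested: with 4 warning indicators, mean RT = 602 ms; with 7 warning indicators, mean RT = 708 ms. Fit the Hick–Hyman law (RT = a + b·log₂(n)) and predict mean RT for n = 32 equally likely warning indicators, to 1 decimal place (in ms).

995.9 ms

Fit slope and intercept:
  b = (708 − 602) / (log₂ 7 − log₂ 4) = 106 / (2.8074 − 2) = 131.293 ms/bit
  a = 602 − 131.293 × 2 = 339.414 ms
Then RT(32) = 339.414 + 131.293 × log₂ 32 = 339.414 + 131.293 × 5 ≈ 995.879 ms.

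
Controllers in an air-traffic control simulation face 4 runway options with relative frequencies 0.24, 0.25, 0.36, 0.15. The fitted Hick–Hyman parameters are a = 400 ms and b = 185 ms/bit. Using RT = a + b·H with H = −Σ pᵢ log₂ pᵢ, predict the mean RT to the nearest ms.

Entropy contributions −pᵢ log₂ pᵢ: 0.4941, 0.5000, 0.5306, 0.4105; sum H = 1.9353 bits.
RT = a + bH = 400 + 185·1.9353 = 758.03 ms.

758 ms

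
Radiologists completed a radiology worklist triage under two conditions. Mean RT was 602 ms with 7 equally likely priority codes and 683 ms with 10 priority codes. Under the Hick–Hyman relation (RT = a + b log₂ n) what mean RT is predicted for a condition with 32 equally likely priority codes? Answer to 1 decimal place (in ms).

947.1 ms

RT is linear in log₂ n, so two points fix the line:
  b = (683 − 602) / (log₂ 10 − log₂ 7) = 81 / (3.3219 − 2.8074) = 157.412 ms/bit
  a = 602 − 157.412 × 2.8074 = 160.089 ms
Then RT(32) = 160.089 + 157.412 × log₂ 32 = 160.089 + 157.412 × 5 ≈ 947.149 ms.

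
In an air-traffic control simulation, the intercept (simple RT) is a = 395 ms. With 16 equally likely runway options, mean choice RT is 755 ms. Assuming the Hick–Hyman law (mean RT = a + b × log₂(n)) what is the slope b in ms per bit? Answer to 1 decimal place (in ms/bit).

90.0 ms/bit

16 alternatives carry log₂ 16 = 4 bits; the choice cost is 755 − 395 = 360 ms, so b = 360/4 = 90.000 ms/bit.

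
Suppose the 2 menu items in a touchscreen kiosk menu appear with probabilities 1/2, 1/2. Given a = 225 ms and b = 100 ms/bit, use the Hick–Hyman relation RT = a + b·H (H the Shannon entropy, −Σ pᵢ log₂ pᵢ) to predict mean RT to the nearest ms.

325 ms

H = −Σ pᵢ log₂ pᵢ = 0.5·1 + 0.5·1 = 1.000 bits.
RT = 225 + 100 × 1.000 = 325.00 ms.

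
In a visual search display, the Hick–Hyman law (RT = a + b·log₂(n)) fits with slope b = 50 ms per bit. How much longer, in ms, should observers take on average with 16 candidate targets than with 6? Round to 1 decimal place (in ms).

70.8 ms

Only the slope matters, since a is common to both: ΔRT = b·log₂(n₂/n₁).
log₂(16) − log₂(6) = 4 − 2.5850 = 1.4150.
ΔRT = 50 × 1.4150 = 70.752 ms.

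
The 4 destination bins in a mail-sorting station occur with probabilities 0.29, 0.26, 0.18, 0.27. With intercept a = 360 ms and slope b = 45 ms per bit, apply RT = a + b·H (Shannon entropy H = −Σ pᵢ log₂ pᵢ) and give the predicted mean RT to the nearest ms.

H = 0.29·log₂(1/0.29) + 0.26·log₂(1/0.26) + 0.18·log₂(1/0.18) + 0.27·log₂(1/0.27) = 1.9785 bits.
RT = 360 + 45 × 1.9785 = 449.03 ms.

449 ms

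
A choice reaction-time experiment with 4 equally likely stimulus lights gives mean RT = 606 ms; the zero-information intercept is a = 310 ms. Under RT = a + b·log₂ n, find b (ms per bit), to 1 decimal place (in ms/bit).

148.0 ms/bit

log₂(4) = 2 bits.
b = (RT − a)/log₂ n = (606 − 310) / 2 = 148.000 ms/bit.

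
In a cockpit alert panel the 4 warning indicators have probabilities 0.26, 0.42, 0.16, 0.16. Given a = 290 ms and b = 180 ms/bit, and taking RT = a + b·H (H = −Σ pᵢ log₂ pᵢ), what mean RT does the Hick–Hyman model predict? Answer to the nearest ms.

Entropy contributions −pᵢ log₂ pᵢ: 0.5053, 0.5256, 0.4230, 0.4230; sum H = 1.8770 bits.
RT = a + bH = 290 + 180·1.8770 = 627.85 ms.

628 ms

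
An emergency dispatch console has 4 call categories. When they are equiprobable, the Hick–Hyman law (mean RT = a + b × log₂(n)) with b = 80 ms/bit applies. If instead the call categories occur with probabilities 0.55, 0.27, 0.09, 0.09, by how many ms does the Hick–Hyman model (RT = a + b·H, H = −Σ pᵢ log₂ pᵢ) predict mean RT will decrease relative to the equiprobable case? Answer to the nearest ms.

31 ms

The RT saving is b·ΔH. Equiprobable H₀ = log₂(4) = 2.0000 bits; with the given probabilities H = 1.6097 bits.
b·(H₀ − H) = 80 × (2.0000 − 1.6097) = 31.22 ms.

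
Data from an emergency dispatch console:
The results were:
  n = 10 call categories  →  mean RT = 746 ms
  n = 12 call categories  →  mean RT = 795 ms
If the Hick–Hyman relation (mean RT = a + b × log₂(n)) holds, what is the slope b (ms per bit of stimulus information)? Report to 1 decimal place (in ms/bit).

Slope: b = (795 − 746) / (log₂ 12 − log₂ 10) = 49/0.2630 = 186.287 ms/bit.

186.3 ms/bit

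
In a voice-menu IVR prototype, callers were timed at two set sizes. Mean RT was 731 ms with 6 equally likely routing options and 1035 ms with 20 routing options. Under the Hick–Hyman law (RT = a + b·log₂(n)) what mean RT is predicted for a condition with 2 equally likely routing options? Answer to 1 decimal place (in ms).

RT is linear in log₂ n, so two points fix the line:
  b = (1035 − 731) / (log₂ 20 − log₂ 6) = 304 / (4.3219 − 2.5850) = 175.018 ms/bit
  a = 731 − 175.018 × 2.5850 = 278.585 ms
Then RT(2) = 278.585 + 175.018 × log₂ 2 = 278.585 + 175.018 × 1 ≈ 453.603 ms.

453.6 ms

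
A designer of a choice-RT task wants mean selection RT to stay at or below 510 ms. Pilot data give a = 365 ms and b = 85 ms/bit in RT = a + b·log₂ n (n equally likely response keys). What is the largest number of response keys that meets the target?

3

Set 365 + 85·log₂ n ≤ 510 → log₂ n ≤ (510 − 365)/85 = 1.7059.
So n ≤ 2^1.7059 = 3.262; the largest integer n is 3.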